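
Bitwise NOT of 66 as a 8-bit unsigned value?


~0b1000010 = 0b10111101 = 189 (8-bit unsigned)

189


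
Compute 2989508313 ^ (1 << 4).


2989508313 ^ (1 << 4) = 2989508313 ^ 16 = 2989508297

2989508297


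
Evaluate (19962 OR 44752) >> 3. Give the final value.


Step 1: 19962 | 44752 = 61434
Step 2: 61434 >> 3 = 7679

7679


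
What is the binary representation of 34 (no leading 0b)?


34 = 100010 in binary

100010


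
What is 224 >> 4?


0b11100000 >> 4 = 0b1110 = 14

14


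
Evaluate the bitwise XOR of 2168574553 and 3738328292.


0b10000001010000011101001001011001 ^ 0b11011110110100100101110011100100 = 0b1011111100100111000111010111101 = 1603505853

1603505853


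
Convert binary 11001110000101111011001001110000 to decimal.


11001110000101111011001001110000 in decimal = 3457659504

3457659504


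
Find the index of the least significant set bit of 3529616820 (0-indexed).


0b11010010011000011010110110110100. Lowest set bit at position 2

2


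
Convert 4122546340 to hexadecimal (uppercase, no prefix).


4122546340 = F5B910A4 hex

F5B910A4


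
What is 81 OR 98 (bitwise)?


0b1010001 | 0b1100010 = 0b1110011 = 115

115


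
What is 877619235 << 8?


0b110100010011110110100000100011 << 8 = 0b11010001001111011010000010001100000000 = 224670524160

224670524160


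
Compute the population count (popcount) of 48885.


0b1011111011110101 has 12 set bits

12


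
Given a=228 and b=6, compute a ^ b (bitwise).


228 ^ 6 = 226

226


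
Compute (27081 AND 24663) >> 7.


Step 1: 27081 & 24663 = 24641
Step 2: 24641 >> 7 = 192

192


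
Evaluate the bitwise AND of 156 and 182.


0b10011100 & 0b10110110 = 0b10010100 = 148

148


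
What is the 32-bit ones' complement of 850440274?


850440274 ^ 4294967295 = 3444527021

3444527021


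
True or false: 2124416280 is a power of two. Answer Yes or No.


0b1111110101000000000010100011000. Multiple bits set => No

No


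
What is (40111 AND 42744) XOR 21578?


Step 1: 40111 & 42744 = 33960
Step 2: 33960 ^ 21578 = 53474

53474


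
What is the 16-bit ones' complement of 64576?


64576 ^ 65535 = 959

959


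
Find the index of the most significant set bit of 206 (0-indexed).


0b11001110. Highest set bit at position 7

7


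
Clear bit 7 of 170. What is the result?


170 & ~(1 << 7) = 42

42


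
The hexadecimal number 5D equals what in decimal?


5D hex = 93 decimal

93


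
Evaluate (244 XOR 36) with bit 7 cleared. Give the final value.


Step 1: 244 ^ 36 = 208
Step 2: 208 & ~(1 << 7) = 80

80


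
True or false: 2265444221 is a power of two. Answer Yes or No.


0b10000111000001111110111101111101. Multiple bits set => No

No


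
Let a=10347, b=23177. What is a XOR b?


10347 ^ 23177 = 29410

29410


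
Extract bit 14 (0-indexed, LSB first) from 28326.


0b110111010100110, position 14 = 1

1


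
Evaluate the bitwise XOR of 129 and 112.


0b10000001 ^ 0b1110000 = 0b11110001 = 241

241


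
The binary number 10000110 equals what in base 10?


10000110 in decimal = 134

134


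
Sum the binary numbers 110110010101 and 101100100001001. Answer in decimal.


110110010101 + 101100100001001 = 110011010011110 = 26270

26270


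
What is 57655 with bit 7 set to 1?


57655 | (1 << 7) = 57655 | 128 = 57783

57783


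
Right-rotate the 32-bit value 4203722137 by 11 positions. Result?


Rotate 0b11111010100011111011010110011001 right by 11 (32-bit) = 0b10110011001111110101000111110110 = 3007271414

3007271414


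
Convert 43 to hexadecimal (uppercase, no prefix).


43 = 2B hex

2B


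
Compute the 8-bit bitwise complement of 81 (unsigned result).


~0b1010001 = 0b10101110 = 174 (8-bit unsigned)

174


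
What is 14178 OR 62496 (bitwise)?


0b11011101100010 | 0b1111010000100000 = 0b1111011101100010 = 63330

63330


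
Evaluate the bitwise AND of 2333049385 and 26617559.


0b10001011000011111000001000101001 & 0b1100101100010011011010111 = 0b1000001100000001000000001 = 17170945

17170945


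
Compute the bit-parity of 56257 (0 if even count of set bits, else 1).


0b1101101111000001 has 9 ones => parity 1

1


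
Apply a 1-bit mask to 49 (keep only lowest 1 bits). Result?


49 & 1 = 1

1


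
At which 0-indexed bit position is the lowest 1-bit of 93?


0b1011101. Lowest set bit at position 0

0


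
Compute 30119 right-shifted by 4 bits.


0b111010110100111 >> 4 = 0b11101011010 = 1882

1882


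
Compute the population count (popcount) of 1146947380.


0b1000100010111010000011100110100 has 13 set bits

13


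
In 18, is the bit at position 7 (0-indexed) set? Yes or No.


0b10010, bit 7 = 0. No

No


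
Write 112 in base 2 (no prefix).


112 = 1110000 in binary

1110000


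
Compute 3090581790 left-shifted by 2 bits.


0b10111000001101101000100100011110 << 2 = 0b1011100000110110100010010001111000 = 12362327160

12362327160


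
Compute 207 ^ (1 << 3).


207 ^ (1 << 3) = 207 ^ 8 = 199

199


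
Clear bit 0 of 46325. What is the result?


46325 & ~(1 << 0) = 46324

46324


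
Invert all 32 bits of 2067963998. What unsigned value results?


2067963998 ^ 4294967295 = 2227003297

2227003297


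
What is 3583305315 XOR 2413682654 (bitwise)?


0b11010101100101001110011001100011 ^ 0b10001111110111011101111111011110 = 0b1011010010010010011100110111101 = 1514748349

1514748349


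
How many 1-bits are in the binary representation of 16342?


0b11111111010110 has 11 set bits

11


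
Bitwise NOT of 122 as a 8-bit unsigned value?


~0b1111010 = 0b10000101 = 133 (8-bit unsigned)

133


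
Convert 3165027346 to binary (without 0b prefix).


3165027346 = 10111100101001100111110000010010 in binary

10111100101001100111110000010010


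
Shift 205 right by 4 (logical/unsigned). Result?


0b11001101 >> 4 = 0b1100 = 12

12


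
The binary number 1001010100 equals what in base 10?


1001010100 in decimal = 596

596


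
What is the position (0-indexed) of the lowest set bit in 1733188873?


0b1100111010011100101110100001001. Lowest set bit at position 0

0


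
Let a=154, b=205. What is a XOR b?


154 ^ 205 = 87

87


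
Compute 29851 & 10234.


0b111010010011011 & 0b10011111111010 = 0b10010010011010 = 9370

9370


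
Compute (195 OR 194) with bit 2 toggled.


Step 1: 195 | 194 = 195
Step 2: 195 ^ (1 << 2) = 195 ^ 4 = 199

199


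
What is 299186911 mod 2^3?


299186911 & 7 = 7

7


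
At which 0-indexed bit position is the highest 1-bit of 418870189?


0b11000111101110111001110101101. Highest set bit at position 28

28


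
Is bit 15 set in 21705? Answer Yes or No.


0b101010011001001, bit 15 = 0. No

No


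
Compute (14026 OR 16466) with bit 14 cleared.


Step 1: 14026 | 16466 = 30426
Step 2: 30426 & ~(1 << 14) = 14042

14042


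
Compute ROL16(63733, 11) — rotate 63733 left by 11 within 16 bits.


Rotate 0b1111100011110101 left by 11 (16-bit) = 0b1010111111000111 = 44999

44999


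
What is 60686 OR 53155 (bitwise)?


0b1110110100001110 | 0b1100111110100011 = 0b1110111110101111 = 61359

61359


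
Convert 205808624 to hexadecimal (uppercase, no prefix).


205808624 = C4463F0 hex

C4463F0


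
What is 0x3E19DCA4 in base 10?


3E19DCA4 hex = 1041882276 decimal

1041882276


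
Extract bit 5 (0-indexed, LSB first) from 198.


0b11000110, position 5 = 0

0


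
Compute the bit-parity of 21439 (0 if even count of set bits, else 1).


0b101001110111111 has 11 ones => parity 1

1


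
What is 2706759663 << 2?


0b10100001010101011101111111101111 << 2 = 0b1010000101010101110111111110111100 = 10827038652

10827038652


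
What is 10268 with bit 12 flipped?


10268 ^ (1 << 12) = 10268 ^ 4096 = 14364

14364


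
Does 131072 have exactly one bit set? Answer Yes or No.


0b100000000000000000. Only one bit set => Yes

Yes


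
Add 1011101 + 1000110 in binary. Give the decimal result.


1011101 + 1000110 = 10100011 = 163

163


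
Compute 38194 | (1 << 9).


38194 | (1 << 9) = 38194 | 512 = 38706

38706


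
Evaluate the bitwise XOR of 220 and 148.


0b11011100 ^ 0b10010100 = 0b1001000 = 72

72


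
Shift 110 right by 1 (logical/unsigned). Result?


0b1101110 >> 1 = 0b110111 = 55

55


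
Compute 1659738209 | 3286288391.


0b1100010111011011001100001100001 | 0b11000011111000001100100000000111 = 0b11100011111011011101100001100111 = 3824015463

3824015463


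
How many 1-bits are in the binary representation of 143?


0b10001111 has 5 set bits

5


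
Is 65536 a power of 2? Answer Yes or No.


0b10000000000000000. Only one bit set => Yes

Yes


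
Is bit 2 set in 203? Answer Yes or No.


0b11001011, bit 2 = 0. No

No


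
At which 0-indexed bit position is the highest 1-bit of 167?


0b10100111. Highest set bit at position 7

7


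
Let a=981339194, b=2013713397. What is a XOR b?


981339194 ^ 2013713397 = 1115217871

1115217871


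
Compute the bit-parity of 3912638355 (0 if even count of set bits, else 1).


0b11101001001101100001111110010011 has 18 ones => parity 0

0


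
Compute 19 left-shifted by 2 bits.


0b10011 << 2 = 0b1001100 = 76

76


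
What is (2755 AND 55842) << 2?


Step 1: 2755 & 55842 = 2562
Step 2: 2562 << 2 = 10248

10248


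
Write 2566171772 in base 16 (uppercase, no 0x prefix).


2566171772 = 98F4AC7C hex

98F4AC7C


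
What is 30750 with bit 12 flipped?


30750 ^ (1 << 12) = 30750 ^ 4096 = 26654

26654


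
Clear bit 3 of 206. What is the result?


206 & ~(1 << 3) = 198

198


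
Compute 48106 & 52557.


0b1011101111101010 & 0b1100110101001101 = 0b1000100101001000 = 35144

35144


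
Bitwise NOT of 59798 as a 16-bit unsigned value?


~0b1110100110010110 = 0b1011001101001 = 5737 (16-bit unsigned)

5737


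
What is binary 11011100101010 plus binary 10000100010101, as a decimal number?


11011100101010 + 10000100010101 = 101100000111111 = 22591

22591


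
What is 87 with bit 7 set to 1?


87 | (1 << 7) = 87 | 128 = 215

215


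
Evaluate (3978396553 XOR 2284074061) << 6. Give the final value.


Step 1: 3978396553 ^ 2284074061 = 1694873540
Step 2: 1694873540 << 6 = 108471906560

108471906560


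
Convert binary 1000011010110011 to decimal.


1000011010110011 in decimal = 34483

34483


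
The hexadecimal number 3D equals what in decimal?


3D hex = 61 decimal

61


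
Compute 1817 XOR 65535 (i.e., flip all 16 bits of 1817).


1817 ^ 65535 = 63718

63718


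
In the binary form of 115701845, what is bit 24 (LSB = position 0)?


0b110111001010111100001010101, position 24 = 0

0


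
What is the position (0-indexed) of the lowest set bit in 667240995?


0b100111110001010100101000100011. Lowest set bit at position 0

0


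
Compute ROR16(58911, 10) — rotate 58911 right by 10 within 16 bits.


Rotate 0b1110011000011111 right by 10 (16-bit) = 0b1000011111111001 = 34809

34809


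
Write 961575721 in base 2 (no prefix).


961575721 = 111001010100000111101100101001 in binary

111001010100000111101100101001


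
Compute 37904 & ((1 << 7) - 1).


37904 & 127 = 16

16


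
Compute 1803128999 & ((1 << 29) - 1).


1803128999 & 536870911 = 192516263

192516263


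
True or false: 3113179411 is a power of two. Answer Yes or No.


0b10111001100011110101100100010011. Multiple bits set => No

No


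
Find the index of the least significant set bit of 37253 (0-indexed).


0b1001000110000101. Lowest set bit at position 0

0


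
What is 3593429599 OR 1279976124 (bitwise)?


0b11010110001011110110001001011111 | 0b1001100010010101110001010111100 = 0b11011110011011111110001011111111 = 3731874559

3731874559


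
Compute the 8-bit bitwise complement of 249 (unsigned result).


~0b11111001 = 0b110 = 6 (8-bit unsigned)

6


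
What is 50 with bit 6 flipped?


50 ^ (1 << 6) = 50 ^ 64 = 114

114


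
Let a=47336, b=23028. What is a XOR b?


47336 ^ 23028 = 57628

57628


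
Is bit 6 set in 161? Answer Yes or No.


0b10100001, bit 6 = 0. No

No


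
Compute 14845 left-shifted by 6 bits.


0b11100111111101 << 6 = 0b11100111111101000000 = 950080

950080


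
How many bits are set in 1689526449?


0b1100100101101000010000010110001 has 12 set bits

12


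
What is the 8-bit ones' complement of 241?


241 ^ 255 = 14

14


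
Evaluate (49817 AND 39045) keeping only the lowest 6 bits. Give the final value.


Step 1: 49817 & 39045 = 32897
Step 2: 32897 & 63 = 1

1


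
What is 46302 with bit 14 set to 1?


46302 | (1 << 14) = 46302 | 16384 = 62686

62686


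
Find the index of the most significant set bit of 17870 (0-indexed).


0b100010111001110. Highest set bit at position 14

14


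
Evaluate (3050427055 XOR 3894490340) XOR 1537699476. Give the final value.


Step 1: 3050427055 ^ 3894490340 = 1576068683
Step 2: 1576068683 ^ 1537699476 = 106399967

106399967


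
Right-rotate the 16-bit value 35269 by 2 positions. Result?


Rotate 0b1000100111000101 right by 2 (16-bit) = 0b110001001110001 = 25201

25201


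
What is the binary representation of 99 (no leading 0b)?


99 = 1100011 in binary

1100011


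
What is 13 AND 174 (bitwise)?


0b1101 & 0b10101110 = 0b1100 = 12

12


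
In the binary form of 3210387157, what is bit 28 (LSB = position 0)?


0b10111111010110101001111011010101, position 28 = 1

1


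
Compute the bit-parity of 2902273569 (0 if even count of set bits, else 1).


0b10101100111111010010111000100001 has 17 ones => parity 1

1


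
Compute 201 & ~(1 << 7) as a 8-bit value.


201 & ~(1 << 7) = 73

73


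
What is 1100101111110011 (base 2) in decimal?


1100101111110011 in decimal = 52211

52211


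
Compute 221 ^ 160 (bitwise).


0b11011101 ^ 0b10100000 = 0b1111101 = 125

125


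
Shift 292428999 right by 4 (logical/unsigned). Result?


0b10001011011100001110011000111 >> 4 = 0b1000101101110000111001100 = 18276812

18276812


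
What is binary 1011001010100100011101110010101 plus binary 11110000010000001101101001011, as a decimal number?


1011001010100100011101110010101 + 11110000010000001101101001011 = 1110111010110100101011011100000 = 2002409184

2002409184


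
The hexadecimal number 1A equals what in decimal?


1A hex = 26 decimal

26


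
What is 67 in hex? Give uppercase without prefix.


67 = 43 hex

43


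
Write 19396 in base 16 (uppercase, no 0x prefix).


19396 = 4BC4 hex

4BC4


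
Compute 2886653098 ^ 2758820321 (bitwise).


0b10101100000011101101010010101010 ^ 0b10100100011100000100000111100001 = 0b1000011111101001010101001011 = 142513483

142513483


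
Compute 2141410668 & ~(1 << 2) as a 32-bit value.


2141410668 & ~(1 << 2) = 2141410664

2141410664


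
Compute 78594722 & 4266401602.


0b100101011110100001010100010 & 0b11111110010011000001111101000010 = 0b100000011000000001000000010 = 67895810

67895810


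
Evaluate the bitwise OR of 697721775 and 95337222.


0b101001100101100110001110101111 | 0b101101011101011101100000110 = 0b101101101111101111101110101111 = 767490991

767490991


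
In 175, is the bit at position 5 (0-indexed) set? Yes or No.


0b10101111, bit 5 = 1. Yes

Yes


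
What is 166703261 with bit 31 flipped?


166703261 ^ (1 << 31) = 166703261 ^ 2147483648 = 2314186909

2314186909


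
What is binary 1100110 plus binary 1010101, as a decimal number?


1100110 + 1010101 = 10111011 = 187

187


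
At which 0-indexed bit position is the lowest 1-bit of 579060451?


0b100010100000111100001011100011. Lowest set bit at position 0

0


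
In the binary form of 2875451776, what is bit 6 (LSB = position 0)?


0b10101011011000111110100110000000, position 6 = 0

0


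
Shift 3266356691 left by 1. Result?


0b11000010101100001010010111010011 << 1 = 0b110000101011000010100101110100110 = 6532713382

6532713382


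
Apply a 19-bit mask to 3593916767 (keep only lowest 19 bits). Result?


3593916767 & 524287 = 446815

446815


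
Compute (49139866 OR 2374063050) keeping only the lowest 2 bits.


Step 1: 49139866 | 2374063050 = 2414728154
Step 2: 2414728154 & 3 = 2

2


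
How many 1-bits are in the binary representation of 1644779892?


0b1100010000010010101100101110100 has 13 set bits

13


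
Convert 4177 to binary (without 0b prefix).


4177 = 1000001010001 in binary

1000001010001


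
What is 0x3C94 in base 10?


3C94 hex = 15508 decimal

15508


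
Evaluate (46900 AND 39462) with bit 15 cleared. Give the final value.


Step 1: 46900 & 39462 = 37412
Step 2: 37412 & ~(1 << 15) = 4644

4644


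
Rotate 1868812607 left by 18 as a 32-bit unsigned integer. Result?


Rotate 0b1101111011000111101000100111111 left by 18 (32-bit) = 0b1000100111111011011110110001111 = 1157479823

1157479823


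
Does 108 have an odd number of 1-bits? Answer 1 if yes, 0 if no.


0b1101100 has 4 ones => parity 0

0


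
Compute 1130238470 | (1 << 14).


1130238470 | (1 << 14) = 1130238470 | 16384 = 1130254854

1130254854


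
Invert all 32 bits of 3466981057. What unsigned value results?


3466981057 ^ 4294967295 = 827986238

827986238


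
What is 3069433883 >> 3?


0b10110110111100111101100000011011 >> 3 = 0b10110110111100111101100000011 = 383679235

383679235


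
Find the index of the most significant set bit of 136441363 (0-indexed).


0b1000001000011110111000010011. Highest set bit at position 27

27


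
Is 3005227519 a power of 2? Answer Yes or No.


0b10110011001000000010000111111111. Multiple bits set => No

No


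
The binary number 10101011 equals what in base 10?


10101011 in decimal = 171

171


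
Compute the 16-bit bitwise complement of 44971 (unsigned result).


~0b1010111110101011 = 0b101000001010100 = 20564 (16-bit unsigned)

20564


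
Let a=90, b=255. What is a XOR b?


90 ^ 255 = 165

165


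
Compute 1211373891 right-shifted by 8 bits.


0b1001000001101000001100101000011 >> 8 = 0b10010000011010000011001 = 4731929

4731929


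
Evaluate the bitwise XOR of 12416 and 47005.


0b11000010000000 ^ 0b1011011110011101 = 0b1000011100011101 = 34589

34589


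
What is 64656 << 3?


0b1111110010010000 << 3 = 0b1111110010010000000 = 517248

517248


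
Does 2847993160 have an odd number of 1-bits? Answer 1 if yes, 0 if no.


0b10101001110000001110110101001000 has 14 ones => parity 0

0


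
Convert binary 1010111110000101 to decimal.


1010111110000101 in decimal = 44933

44933


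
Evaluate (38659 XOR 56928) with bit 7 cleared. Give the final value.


Step 1: 38659 ^ 56928 = 18787
Step 2: 18787 & ~(1 << 7) = 18787

18787


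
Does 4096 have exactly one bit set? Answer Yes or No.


0b1000000000000. Only one bit set => Yes

Yes


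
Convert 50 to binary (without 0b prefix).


50 = 110010 in binary

110010


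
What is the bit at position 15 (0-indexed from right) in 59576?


0b1110100010111000, position 15 = 1

1


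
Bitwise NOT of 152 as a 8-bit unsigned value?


~0b10011000 = 0b1100111 = 103 (8-bit unsigned)

103


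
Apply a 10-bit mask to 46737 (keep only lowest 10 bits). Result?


46737 & 1023 = 657

657


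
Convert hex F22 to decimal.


F22 hex = 3874 decimal

3874


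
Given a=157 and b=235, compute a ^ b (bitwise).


157 ^ 235 = 118

118


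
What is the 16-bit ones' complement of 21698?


21698 ^ 65535 = 43837

43837


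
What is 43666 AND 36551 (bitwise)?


0b1010101010010010 & 0b1000111011000111 = 0b1000101010000010 = 35458

35458


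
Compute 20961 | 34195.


0b101000111100001 | 0b1000010110010011 = 0b1101010111110011 = 54771

54771


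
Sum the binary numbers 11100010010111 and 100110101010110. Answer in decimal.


11100010010111 + 100110101010110 = 1000010111101101 = 34285

34285


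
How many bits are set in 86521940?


0b101001010000011100001010100 has 10 set bits

10


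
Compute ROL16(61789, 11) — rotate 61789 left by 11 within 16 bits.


Rotate 0b1111000101011101 left by 11 (16-bit) = 0b1110111110001010 = 61322

61322


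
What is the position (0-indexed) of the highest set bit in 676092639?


0b101000010011000101101011011111. Highest set bit at position 29

29


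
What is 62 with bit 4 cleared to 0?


62 & ~(1 << 4) = 46

46


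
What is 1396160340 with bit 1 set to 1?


1396160340 | (1 << 1) = 1396160340 | 2 = 1396160342

1396160342


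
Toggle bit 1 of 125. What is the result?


125 ^ (1 << 1) = 125 ^ 2 = 127

127


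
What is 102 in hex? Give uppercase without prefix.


102 = 66 hex

66


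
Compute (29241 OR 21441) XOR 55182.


Step 1: 29241 | 21441 = 29689
Step 2: 29689 ^ 55182 = 42103

42103


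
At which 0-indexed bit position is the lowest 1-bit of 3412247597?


0b11001011011000101100010000101101. Lowest set bit at position 0

0


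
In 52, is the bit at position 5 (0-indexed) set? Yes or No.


0b110100, bit 5 = 1. Yes

Yes


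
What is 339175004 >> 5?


0b10100001101110110011001011100 >> 5 = 0b101000011011101100110010 = 10599218

10599218


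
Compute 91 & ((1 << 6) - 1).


91 & 63 = 27

27


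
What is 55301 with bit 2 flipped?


55301 ^ (1 << 2) = 55301 ^ 4 = 55297

55297


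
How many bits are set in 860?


0b1101011100 has 6 set bits

6


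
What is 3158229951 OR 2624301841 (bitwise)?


0b10111100001111101100001110111111 | 0b10011100011010111010101100010001 = 0b10111100011111111110101110111111 = 3162500031

3162500031


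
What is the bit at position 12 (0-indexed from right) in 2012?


0b11111011100, position 12 = 0

0


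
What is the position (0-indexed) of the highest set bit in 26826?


0b110100011001010. Highest set bit at position 14

14


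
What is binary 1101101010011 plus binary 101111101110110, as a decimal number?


1101101010011 + 101111101110110 = 111101011001001 = 31433

31433


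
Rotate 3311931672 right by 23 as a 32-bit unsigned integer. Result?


Rotate 0b11000101011010000001000100011000 right by 23 (32-bit) = 0b11010000001000100011000110001010 = 3491901834

3491901834


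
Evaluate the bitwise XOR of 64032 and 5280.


0b1111101000100000 ^ 0b1010010100000 = 0b1110111010000000 = 61056

61056


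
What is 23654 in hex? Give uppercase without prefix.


23654 = 5C66 hex

5C66


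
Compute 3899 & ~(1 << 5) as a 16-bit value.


3899 & ~(1 << 5) = 3867

3867


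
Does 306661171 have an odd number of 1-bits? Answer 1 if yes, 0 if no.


0b10010010001110100011100110011 has 14 ones => parity 0

0


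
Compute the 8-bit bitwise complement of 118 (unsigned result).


~0b1110110 = 0b10001001 = 137 (8-bit unsigned)

137


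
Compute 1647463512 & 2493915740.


0b1100010001100100100110001011000 & 0b10010100101001100010001001011100 = 0b1000100000000001011000 = 2228312

2228312


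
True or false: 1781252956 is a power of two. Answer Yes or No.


0b1101010001010111100001101011100. Multiple bits set => No

No


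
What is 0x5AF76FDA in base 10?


5AF76FDA hex = 1526165466 decimal

1526165466


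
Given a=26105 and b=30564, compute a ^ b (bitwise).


26105 ^ 30564 = 4765

4765


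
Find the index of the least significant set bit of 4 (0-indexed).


0b100. Lowest set bit at position 2

2


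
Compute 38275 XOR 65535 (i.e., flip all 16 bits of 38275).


38275 ^ 65535 = 27260

27260


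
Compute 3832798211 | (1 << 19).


3832798211 | (1 << 19) = 3832798211 | 524288 = 3833322499

3833322499


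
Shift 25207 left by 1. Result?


0b110001001110111 << 1 = 0b1100010011101110 = 50414

50414


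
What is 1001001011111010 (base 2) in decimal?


1001001011111010 in decimal = 37626

37626


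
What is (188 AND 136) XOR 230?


Step 1: 188 & 136 = 136
Step 2: 136 ^ 230 = 110

110


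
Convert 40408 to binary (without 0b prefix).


40408 = 1001110111011000 in binary

1001110111011000


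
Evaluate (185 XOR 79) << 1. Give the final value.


Step 1: 185 ^ 79 = 246
Step 2: 246 << 1 = 492

492


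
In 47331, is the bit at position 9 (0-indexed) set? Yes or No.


0b1011100011100011, bit 9 = 0. No

No


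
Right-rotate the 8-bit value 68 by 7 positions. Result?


Rotate 0b1000100 right by 7 (8-bit) = 0b10001000 = 136

136


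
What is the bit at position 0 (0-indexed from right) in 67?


0b1000011, position 0 = 1

1


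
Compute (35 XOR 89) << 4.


Step 1: 35 ^ 89 = 122
Step 2: 122 << 4 = 1952

1952


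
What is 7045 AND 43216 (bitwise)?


0b1101110000101 & 0b1010100011010000 = 0b100010000000 = 2176

2176


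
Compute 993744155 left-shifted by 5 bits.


0b111011001110110101010100011011 << 5 = 0b11101100111011010101010001101100000 = 31799812960

31799812960


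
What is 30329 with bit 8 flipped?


30329 ^ (1 << 8) = 30329 ^ 256 = 30585

30585


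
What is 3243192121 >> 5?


0b11000001010011110010111100111001 >> 5 = 0b110000010100111100101111001 = 101349753

101349753


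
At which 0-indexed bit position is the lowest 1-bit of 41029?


0b1010000001000101. Lowest set bit at position 0

0


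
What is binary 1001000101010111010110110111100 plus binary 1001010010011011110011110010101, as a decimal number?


1001000101010111010110110111100 + 1001010010011011110011110010101 = 10010010111110011001010101010001 = 2465830225

2465830225


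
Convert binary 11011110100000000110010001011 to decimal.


11011110100000000110010001011 in decimal = 466619531

466619531


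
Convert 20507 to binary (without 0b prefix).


20507 = 101000000011011 in binary

101000000011011


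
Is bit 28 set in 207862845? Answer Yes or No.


0b1100011000111011110000111101, bit 28 = 0. No

No


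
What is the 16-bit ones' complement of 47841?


47841 ^ 65535 = 17694

17694


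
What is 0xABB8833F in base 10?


ABB8833F hex = 2880996159 decimal

2880996159


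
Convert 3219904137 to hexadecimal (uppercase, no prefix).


3219904137 = BFEBD689 hex

BFEBD689


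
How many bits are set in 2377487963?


0b10001101101101011001011001011011 has 18 set bits

18


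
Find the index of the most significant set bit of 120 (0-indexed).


0b1111000. Highest set bit at position 6

6


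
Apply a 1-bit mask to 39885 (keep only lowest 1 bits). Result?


39885 & 1 = 1

1


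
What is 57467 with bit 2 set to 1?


57467 | (1 << 2) = 57467 | 4 = 57471

57471


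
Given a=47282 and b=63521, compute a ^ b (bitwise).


47282 ^ 63521 = 16531

16531


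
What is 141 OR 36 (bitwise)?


0b10001101 | 0b100100 = 0b10101101 = 173

173


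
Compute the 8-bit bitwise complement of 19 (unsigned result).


~0b10011 = 0b11101100 = 236 (8-bit unsigned)

236


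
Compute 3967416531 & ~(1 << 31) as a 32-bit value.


3967416531 & ~(1 << 31) = 1819932883

1819932883


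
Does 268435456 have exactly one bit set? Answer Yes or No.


0b10000000000000000000000000000. Only one bit set => Yes

Yes


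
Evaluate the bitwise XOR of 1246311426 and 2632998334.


0b1001010010010010011010000000010 ^ 0b10011100111100000101110110111110 = 0b11010110101110010110100110111100 = 3602475452

3602475452


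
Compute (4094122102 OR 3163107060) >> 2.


Step 1: 4094122102 | 3163107060 = 4237262582
Step 2: 4237262582 >> 2 = 1059315645

1059315645


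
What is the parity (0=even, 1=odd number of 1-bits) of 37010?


0b1001000010010010 has 5 ones => parity 1

1


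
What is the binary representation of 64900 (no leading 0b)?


64900 = 1111110110000100 in binary

1111110110000100


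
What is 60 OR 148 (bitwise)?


0b111100 | 0b10010100 = 0b10111100 = 188

188


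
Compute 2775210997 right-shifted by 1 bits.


0b10100101011010100101101111110101 >> 1 = 0b1010010101101010010110111111010 = 1387605498

1387605498


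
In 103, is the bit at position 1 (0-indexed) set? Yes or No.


0b1100111, bit 1 = 1. Yes

Yes


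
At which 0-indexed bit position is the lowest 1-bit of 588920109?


0b100011000110100011010100101101. Lowest set bit at position 0

0


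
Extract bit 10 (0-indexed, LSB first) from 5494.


0b1010101110110, position 10 = 1

1


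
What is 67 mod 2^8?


67 & 255 = 67

67


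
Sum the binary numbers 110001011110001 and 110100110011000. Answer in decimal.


110001011110001 + 110100110011000 = 1100110010001001 = 52361

52361


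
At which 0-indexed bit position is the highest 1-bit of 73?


0b1001001. Highest set bit at position 6

6


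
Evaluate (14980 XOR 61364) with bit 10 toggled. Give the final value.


Step 1: 14980 ^ 61364 = 54576
Step 2: 54576 ^ (1 << 10) = 54576 ^ 1024 = 53552

53552


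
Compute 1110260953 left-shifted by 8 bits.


0b1000010001011010011110011011001 << 8 = 0b100001000101101001111001101100100000000 = 284226803968

284226803968


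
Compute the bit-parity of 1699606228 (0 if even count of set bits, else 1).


0b1100101010011011110111011010100 has 18 ones => parity 0

0


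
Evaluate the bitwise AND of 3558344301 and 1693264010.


0b11010100000110000000011001101101 & 0b1100100111011010010100010001010 = 0b1000100000010000000000000001000 = 1141374984

1141374984


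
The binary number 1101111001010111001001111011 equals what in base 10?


1101111001010111001001111011 in decimal = 233140859

233140859


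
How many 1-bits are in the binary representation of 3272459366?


0b11000011000011011100010001100110 has 14 set bits

14


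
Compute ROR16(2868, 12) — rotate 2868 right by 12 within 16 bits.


Rotate 0b101100110100 right by 12 (16-bit) = 0b1011001101000000 = 45888

45888


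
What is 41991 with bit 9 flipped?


41991 ^ (1 << 9) = 41991 ^ 512 = 42503

42503


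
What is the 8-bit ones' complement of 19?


19 ^ 255 = 236

236


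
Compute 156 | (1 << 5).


156 | (1 << 5) = 156 | 32 = 188

188


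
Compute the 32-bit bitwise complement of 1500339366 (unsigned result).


~0b1011001011011010101110010100110 = 0b10100110100100101010001101011001 = 2794627929 (32-bit unsigned)

2794627929


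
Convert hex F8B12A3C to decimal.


F8B12A3C hex = 4172360252 decimal

4172360252


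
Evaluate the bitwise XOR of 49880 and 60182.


0b1100001011011000 ^ 0b1110101100010110 = 0b10100111001110 = 10702

10702


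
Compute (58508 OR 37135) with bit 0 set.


Step 1: 58508 | 37135 = 62863
Step 2: 62863 | (1 << 0) = 62863 | 1 = 62863

62863


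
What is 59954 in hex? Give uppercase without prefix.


59954 = EA32 hex

EA32


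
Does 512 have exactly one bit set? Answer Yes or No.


0b1000000000. Only one bit set => Yes

Yes


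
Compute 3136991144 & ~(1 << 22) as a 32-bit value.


3136991144 & ~(1 << 22) = 3132796840

3132796840


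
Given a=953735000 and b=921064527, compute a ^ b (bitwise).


953735000 ^ 921064527 = 238977815

238977815


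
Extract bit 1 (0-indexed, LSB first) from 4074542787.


0b11110010110111001001011011000011, position 1 = 1

1


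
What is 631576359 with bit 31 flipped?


631576359 ^ (1 << 31) = 631576359 ^ 2147483648 = 2779060007

2779060007


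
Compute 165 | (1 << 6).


165 | (1 << 6) = 165 | 64 = 229

229


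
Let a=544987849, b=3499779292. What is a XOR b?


544987849 ^ 3499779292 = 4041326101

4041326101


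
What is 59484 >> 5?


0b1110100001011100 >> 5 = 0b11101000010 = 1858

1858


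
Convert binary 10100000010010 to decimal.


10100000010010 in decimal = 10258

10258


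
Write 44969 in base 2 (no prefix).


44969 = 1010111110101001 in binary

1010111110101001


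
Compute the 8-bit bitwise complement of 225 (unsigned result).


~0b11100001 = 0b11110 = 30 (8-bit unsigned)

30


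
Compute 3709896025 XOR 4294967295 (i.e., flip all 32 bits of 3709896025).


3709896025 ^ 4294967295 = 585071270

585071270


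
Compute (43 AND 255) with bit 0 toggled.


Step 1: 43 & 255 = 43
Step 2: 43 ^ (1 << 0) = 43 ^ 1 = 42

42


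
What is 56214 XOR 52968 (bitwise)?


0b1101101110010110 ^ 0b1100111011101000 = 0b1010101111110 = 5502

5502


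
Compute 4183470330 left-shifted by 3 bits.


0b11111001010110101011000011111010 << 3 = 0b11111001010110101011000011111010000 = 33467762640

33467762640


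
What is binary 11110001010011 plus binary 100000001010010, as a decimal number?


11110001010011 + 100000001010010 = 111110010100101 = 31909

31909


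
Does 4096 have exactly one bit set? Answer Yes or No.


0b1000000000000. Only one bit set => Yes

Yes


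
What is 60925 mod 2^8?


60925 & 255 = 253

253


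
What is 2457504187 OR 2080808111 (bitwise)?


0b10010010011110101000100110111011 | 0b1111100000001101001110010101111 = 0b11111110011111101001110110111111 = 4269710783

4269710783


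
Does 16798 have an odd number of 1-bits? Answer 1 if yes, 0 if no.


0b100000110011110 has 7 ones => parity 1

1


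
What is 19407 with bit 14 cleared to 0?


19407 & ~(1 << 14) = 3023

3023


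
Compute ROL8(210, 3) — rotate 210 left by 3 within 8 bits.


Rotate 0b11010010 left by 3 (8-bit) = 0b10010110 = 150

150


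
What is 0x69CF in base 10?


69CF hex = 27087 decimal

27087


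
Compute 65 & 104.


0b1000001 & 0b1101000 = 0b1000000 = 64

64


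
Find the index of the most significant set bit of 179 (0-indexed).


0b10110011. Highest set bit at position 7

7


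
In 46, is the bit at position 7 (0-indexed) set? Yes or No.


0b101110, bit 7 = 0. No

No


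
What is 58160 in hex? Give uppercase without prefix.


58160 = E330 hex

E330


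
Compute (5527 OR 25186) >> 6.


Step 1: 5527 | 25186 = 30711
Step 2: 30711 >> 6 = 479

479


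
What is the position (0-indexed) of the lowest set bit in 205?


0b11001101. Lowest set bit at position 0

0


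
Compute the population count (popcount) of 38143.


0b1001010011111111 has 11 set bits

11


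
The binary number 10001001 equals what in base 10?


10001001 in decimal = 137

137


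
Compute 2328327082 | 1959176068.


0b10001010110001110111001110101010 | 0b1110100110001101010011110000100 = 0b11111110110001111111011110101110 = 4274517934

4274517934


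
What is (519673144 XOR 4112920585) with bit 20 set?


Step 1: 519673144 ^ 4112920585 = 3957302577
Step 2: 3957302577 | (1 << 20) = 3957302577 | 1048576 = 3957302577

3957302577


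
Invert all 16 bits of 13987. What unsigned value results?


13987 ^ 65535 = 51548

51548


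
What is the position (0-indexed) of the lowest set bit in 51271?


0b1100100001000111. Lowest set bit at position 0

0


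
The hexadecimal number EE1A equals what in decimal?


EE1A hex = 60954 decimal

60954


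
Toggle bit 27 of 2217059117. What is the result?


2217059117 ^ (1 << 27) = 2217059117 ^ 134217728 = 2351276845

2351276845


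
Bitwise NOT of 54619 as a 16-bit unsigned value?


~0b1101010101011011 = 0b10101010100100 = 10916 (16-bit unsigned)

10916


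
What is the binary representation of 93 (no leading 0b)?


93 = 1011101 in binary

1011101


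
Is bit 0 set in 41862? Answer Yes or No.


0b1010001110000110, bit 0 = 0. No

No


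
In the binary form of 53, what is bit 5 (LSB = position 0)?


0b110101, position 5 = 1

1


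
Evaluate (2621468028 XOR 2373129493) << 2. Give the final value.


Step 1: 2621468028 ^ 2373129493 = 288585833
Step 2: 288585833 << 2 = 1154343332

1154343332


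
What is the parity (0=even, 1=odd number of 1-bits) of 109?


0b1101101 has 5 ones => parity 1

1


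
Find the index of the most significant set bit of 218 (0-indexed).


0b11011010. Highest set bit at position 7

7


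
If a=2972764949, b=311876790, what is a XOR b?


2972764949 ^ 311876790 = 2745571235

2745571235


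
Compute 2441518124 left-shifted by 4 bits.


0b10010001100001101001110000101100 << 4 = 0b100100011000011010011100001011000000 = 39064289984

39064289984


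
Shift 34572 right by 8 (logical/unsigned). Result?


0b1000011100001100 >> 8 = 0b10000111 = 135

135


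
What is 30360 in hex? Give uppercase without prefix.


30360 = 7698 hex

7698


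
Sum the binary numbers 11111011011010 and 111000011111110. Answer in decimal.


11111011011010 + 111000011111110 = 1010111111011000 = 45016

45016


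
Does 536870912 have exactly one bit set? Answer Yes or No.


0b100000000000000000000000000000. Only one bit set => Yes

Yes


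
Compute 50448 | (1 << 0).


50448 | (1 << 0) = 50448 | 1 = 50449

50449


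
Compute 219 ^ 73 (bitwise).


0b11011011 ^ 0b1001001 = 0b10010010 = 146

146


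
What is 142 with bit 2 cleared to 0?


142 & ~(1 << 2) = 138

138


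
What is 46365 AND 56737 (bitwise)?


0b1011010100011101 & 0b1101110110100001 = 0b1001010100000001 = 38145

38145


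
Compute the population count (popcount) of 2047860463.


0b1111010000011111101111011101111 has 22 set bits

22


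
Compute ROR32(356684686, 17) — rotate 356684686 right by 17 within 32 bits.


Rotate 0b10101010000101001001110001110 right by 17 (32-bit) = 0b1001001110001110000101010100001 = 1237781153

1237781153


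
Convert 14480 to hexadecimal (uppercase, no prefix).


14480 = 3890 hex

3890


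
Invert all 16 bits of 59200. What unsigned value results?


59200 ^ 65535 = 6335

6335


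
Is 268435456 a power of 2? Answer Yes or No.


0b10000000000000000000000000000. Only one bit set => Yes

Yes


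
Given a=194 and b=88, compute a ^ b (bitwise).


194 ^ 88 = 154

154


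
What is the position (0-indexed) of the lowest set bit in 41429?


0b1010000111010101. Lowest set bit at position 0

0


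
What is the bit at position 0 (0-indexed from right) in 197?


0b11000101, position 0 = 1

1


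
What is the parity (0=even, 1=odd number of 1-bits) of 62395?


0b1111001110111011 has 12 ones => parity 0

0


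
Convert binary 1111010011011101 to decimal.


1111010011011101 in decimal = 62685

62685


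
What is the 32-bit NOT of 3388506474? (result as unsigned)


~0b11001001111110001000000101101010 = 0b110110000001110111111010010101 = 906460821 (32-bit unsigned)

906460821


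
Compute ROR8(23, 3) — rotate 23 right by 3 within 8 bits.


Rotate 0b10111 right by 3 (8-bit) = 0b11100010 = 226

226


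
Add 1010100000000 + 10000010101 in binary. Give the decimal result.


1010100000000 + 10000010101 = 1100100010101 = 6421

6421


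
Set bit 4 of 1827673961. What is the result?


1827673961 | (1 << 4) = 1827673961 | 16 = 1827673977

1827673977


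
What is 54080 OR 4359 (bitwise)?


0b1101001101000000 | 0b1000100000111 = 0b1101001101000111 = 54087

54087
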